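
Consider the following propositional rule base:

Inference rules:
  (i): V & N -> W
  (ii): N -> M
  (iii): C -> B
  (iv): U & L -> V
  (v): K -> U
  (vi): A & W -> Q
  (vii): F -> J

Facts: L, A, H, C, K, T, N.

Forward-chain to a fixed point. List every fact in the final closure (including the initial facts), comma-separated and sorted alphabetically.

Round 1: (ii) [N -> M]; (iii) [C -> B]; (v) [K -> U]. New: M, B, U.
Round 2: (iv) [U & L -> V]. New: V.
Round 3: (i) [V & N -> W]. New: W.
Round 4: (vi) [A & W -> Q]. New: Q.

A, B, C, H, K, L, M, N, Q, T, U, V, W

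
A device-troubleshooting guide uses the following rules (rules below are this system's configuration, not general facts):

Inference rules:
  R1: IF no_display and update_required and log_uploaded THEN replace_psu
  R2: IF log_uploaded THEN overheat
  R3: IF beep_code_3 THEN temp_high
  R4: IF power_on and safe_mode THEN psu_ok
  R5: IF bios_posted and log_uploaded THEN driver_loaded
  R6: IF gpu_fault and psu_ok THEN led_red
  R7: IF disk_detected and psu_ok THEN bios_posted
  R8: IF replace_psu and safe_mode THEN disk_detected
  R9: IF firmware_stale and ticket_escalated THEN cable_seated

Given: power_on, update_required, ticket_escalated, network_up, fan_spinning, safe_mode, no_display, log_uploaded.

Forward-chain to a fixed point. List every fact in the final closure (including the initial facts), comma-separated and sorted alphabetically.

bios_posted, disk_detected, driver_loaded, fan_spinning, log_uploaded, network_up, no_display, overheat, power_on, psu_ok, replace_psu, safe_mode, ticket_escalated, update_required

Round 1: R1 [IF no_display and update_required and log_uploaded THEN replace_psu]; R2 [IF log_uploaded THEN overheat]; R4 [IF power_on and safe_mode THEN psu_ok]. New: replace_psu, overheat, psu_ok.
Round 2: R8 [IF replace_psu and safe_mode THEN disk_detected]. New: disk_detected.
Round 3: R7 [IF disk_detected and psu_ok THEN bios_posted]. New: bios_posted.
Round 4: R5 [IF bios_posted and log_uploaded THEN driver_loaded]. New: driver_loaded.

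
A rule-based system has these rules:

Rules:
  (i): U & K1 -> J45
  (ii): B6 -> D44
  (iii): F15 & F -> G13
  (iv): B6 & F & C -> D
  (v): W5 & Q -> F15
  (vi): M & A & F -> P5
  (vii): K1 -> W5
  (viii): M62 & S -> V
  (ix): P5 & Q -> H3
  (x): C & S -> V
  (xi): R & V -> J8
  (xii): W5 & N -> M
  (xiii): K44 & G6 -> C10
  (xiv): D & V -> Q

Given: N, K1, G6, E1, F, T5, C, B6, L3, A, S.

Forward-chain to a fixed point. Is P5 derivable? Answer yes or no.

yes

Round 1: (ii) [B6 -> D44]; (iv) [B6 & F & C -> D]; (vii) [K1 -> W5]; (x) [C & S -> V]. Adds D44, D, W5, V.
Round 2: (xii) [W5 & N -> M]; (xiv) [D & V -> Q]. Adds M, Q.
Round 3: (v) [W5 & Q -> F15]; (vi) [M & A & F -> P5]. Adds F15, P5.
Round 4: (iii) [F15 & F -> G13]; (ix) [P5 & Q -> H3]. Adds G13, H3.
P5 appears in round 3, so it is derivable.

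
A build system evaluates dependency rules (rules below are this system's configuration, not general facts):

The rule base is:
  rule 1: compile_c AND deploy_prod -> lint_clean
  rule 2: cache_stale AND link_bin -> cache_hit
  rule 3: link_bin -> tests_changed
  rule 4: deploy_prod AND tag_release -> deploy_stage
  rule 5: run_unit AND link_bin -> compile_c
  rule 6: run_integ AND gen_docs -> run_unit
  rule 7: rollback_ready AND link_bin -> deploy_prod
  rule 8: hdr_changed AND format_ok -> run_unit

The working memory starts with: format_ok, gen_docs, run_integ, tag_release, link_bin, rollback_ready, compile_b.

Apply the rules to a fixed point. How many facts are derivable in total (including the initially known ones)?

13

Round 1 — rule 3, rule 6, rule 7, derive tests_changed, run_unit, deploy_prod.
Round 2 — rule 4, rule 5, derive deploy_stage, compile_c.
Round 3 — rule 1, derive lint_clean.
Closure: {compile_b, compile_c, deploy_prod, deploy_stage, format_ok, gen_docs, link_bin, lint_clean, rollback_ready, run_integ, run_unit, tag_release, tests_changed} — 13 facts.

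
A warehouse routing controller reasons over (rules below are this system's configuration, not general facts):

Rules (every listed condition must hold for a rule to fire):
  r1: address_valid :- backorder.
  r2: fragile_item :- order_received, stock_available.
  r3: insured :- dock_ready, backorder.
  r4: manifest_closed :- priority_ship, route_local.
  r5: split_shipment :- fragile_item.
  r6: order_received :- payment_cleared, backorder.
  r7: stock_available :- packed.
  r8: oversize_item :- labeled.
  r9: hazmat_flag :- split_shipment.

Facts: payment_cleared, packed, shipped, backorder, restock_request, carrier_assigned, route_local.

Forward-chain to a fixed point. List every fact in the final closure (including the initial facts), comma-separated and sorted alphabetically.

Round 1 — r1, r6, r7, derive address_valid, order_received, stock_available.
Round 2 — r2, derive fragile_item.
Round 3 — r5, derive split_shipment.
Round 4 — r9, derive hazmat_flag.

address_valid, backorder, carrier_assigned, fragile_item, hazmat_flag, order_received, packed, payment_cleared, restock_request, route_local, shipped, split_shipment, stock_available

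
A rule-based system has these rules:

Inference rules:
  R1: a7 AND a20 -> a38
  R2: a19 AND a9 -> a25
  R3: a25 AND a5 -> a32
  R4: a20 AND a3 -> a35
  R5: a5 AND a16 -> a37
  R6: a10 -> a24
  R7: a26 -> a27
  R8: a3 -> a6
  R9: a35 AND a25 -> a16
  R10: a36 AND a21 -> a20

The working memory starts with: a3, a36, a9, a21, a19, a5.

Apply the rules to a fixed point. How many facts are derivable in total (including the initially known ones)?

[1] R2 [a19 AND a9 -> a25]; R8 [a3 -> a6]; R10 [a36 AND a21 -> a20]. ⇒ new: a25, a6, a20.
[2] R3 [a25 AND a5 -> a32]; R4 [a20 AND a3 -> a35]. ⇒ new: a32, a35.
[3] R9 [a35 AND a25 -> a16]. ⇒ new: a16.
[4] R5 [a5 AND a16 -> a37]. ⇒ new: a37.
Closure: {a16, a19, a20, a21, a25, a3, a32, a35, a36, a37, a5, a6, a9} — 13 facts.

13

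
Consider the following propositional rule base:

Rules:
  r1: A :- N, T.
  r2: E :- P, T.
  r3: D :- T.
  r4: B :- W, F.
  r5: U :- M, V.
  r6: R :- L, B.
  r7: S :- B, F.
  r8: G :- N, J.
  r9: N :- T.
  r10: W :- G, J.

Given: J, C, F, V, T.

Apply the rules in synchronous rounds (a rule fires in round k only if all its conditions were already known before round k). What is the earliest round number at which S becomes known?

5

[1] r3 [D :- T.]; r9 [N :- T.]. ⇒ new: D, N.
[2] r1 [A :- N, T.]; r8 [G :- N, J.]. ⇒ new: A, G.
[3] r10 [W :- G, J.]. ⇒ new: W.
[4] r4 [B :- W, F.]. ⇒ new: B.
[5] r7 [S :- B, F.]. ⇒ new: S.
S first appears in round 5.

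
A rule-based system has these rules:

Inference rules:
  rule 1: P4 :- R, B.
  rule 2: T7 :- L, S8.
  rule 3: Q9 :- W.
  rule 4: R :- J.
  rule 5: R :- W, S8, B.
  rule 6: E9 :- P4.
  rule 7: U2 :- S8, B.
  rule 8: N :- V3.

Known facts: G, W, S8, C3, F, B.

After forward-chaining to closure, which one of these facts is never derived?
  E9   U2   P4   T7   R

Round 1 fires rule 3, rule 5, rule 7, giving Q9, R, U2.
Round 2 fires rule 1, giving P4.
Round 3 fires rule 6, giving E9.
Derived: P4 (round 2), U2 (round 1), R (round 1), E9 (round 3). T7 never appears in any round.

T7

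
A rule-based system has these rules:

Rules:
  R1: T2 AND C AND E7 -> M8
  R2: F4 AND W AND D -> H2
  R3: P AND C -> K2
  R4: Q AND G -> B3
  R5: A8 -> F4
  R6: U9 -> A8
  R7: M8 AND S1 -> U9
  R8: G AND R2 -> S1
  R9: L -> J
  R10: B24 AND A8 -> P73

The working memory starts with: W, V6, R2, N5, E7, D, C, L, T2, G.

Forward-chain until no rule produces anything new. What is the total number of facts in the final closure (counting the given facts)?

17

Round 1 — R1, R8, R9, derive M8, S1, J.
Round 2 — R7, derive U9.
Round 3 — R6, derive A8.
Round 4 — R5, derive F4.
Round 5 — R2, derive H2.
Closure: {A8, C, D, E7, F4, G, H2, J, L, M8, N5, R2, S1, T2, U9, V6, W} — 17 facts.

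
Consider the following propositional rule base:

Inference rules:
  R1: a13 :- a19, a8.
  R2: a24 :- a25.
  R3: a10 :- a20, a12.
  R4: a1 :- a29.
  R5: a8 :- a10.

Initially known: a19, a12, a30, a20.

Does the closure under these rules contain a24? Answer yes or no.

no

[1] R3 [a10 :- a20, a12.]. ⇒ new: a10.
[2] R5 [a8 :- a10.]. ⇒ new: a8.
[3] R1 [a13 :- a19, a8.]. ⇒ new: a13.
Fixed point reached. a24 is concluded only by R2; R2 needs a25 (never derived).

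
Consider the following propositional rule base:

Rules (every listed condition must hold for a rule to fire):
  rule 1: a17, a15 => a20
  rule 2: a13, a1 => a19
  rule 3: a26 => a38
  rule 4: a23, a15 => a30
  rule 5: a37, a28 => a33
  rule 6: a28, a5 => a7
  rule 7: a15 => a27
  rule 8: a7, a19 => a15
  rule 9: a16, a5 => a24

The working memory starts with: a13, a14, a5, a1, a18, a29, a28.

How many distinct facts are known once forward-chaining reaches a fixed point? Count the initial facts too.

[1] rule 2 [a13, a1 => a19]; rule 6 [a28, a5 => a7]. ⇒ new: a19, a7.
[2] rule 8 [a7, a19 => a15]. ⇒ new: a15.
[3] rule 7 [a15 => a27]. ⇒ new: a27.
Closure: {a1, a13, a14, a15, a18, a19, a27, a28, a29, a5, a7} — 11 facts.

11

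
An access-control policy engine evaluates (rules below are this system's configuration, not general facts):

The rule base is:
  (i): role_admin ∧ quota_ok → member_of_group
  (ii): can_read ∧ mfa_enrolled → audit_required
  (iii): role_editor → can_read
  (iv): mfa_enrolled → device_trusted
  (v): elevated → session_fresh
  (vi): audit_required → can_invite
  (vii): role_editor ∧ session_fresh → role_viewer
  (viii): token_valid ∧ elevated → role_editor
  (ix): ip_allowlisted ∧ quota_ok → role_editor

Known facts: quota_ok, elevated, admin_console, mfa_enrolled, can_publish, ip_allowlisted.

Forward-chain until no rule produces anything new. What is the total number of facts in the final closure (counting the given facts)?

Round 1 — (iv), (v), (ix), derive device_trusted, session_fresh, role_editor.
Round 2 — (iii), (vii), derive can_read, role_viewer.
Round 3 — (ii), derive audit_required.
Round 4 — (vi), derive can_invite.
Closure: {admin_console, audit_required, can_invite, can_publish, can_read, device_trusted, elevated, ip_allowlisted, mfa_enrolled, quota_ok, role_editor, role_viewer, session_fresh} — 13 facts.

13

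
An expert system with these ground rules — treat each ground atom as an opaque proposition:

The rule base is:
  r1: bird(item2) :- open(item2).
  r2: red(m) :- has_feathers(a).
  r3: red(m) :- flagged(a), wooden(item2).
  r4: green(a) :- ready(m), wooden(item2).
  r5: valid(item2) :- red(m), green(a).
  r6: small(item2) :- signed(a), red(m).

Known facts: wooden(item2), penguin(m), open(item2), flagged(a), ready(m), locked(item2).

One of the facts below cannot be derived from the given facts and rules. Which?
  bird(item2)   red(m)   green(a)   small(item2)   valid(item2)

[1] r1 [bird(item2) :- open(item2).]; r3 [red(m) :- flagged(a), wooden(item2).]; r4 [green(a) :- ready(m), wooden(item2).]. ⇒ new: bird(item2), red(m), green(a).
[2] r5 [valid(item2) :- red(m), green(a).]. ⇒ new: valid(item2).
Derived: bird(item2) (round 1), green(a) (round 1), red(m) (round 1), valid(item2) (round 2). small(item2) never appears in any round.

small(item2)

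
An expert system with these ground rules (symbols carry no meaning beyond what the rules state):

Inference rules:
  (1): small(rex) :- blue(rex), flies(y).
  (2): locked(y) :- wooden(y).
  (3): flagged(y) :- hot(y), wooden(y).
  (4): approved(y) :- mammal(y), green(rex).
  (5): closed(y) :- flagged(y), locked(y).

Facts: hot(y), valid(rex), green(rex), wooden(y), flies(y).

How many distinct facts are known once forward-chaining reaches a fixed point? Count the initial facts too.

8

[1] (2) [locked(y) :- wooden(y).]; (3) [flagged(y) :- hot(y), wooden(y).]. ⇒ new: locked(y), flagged(y).
[2] (5) [closed(y) :- flagged(y), locked(y).]. ⇒ new: closed(y).
Closure: {closed(y), flagged(y), flies(y), green(rex), hot(y), locked(y), valid(rex), wooden(y)} — 8 facts.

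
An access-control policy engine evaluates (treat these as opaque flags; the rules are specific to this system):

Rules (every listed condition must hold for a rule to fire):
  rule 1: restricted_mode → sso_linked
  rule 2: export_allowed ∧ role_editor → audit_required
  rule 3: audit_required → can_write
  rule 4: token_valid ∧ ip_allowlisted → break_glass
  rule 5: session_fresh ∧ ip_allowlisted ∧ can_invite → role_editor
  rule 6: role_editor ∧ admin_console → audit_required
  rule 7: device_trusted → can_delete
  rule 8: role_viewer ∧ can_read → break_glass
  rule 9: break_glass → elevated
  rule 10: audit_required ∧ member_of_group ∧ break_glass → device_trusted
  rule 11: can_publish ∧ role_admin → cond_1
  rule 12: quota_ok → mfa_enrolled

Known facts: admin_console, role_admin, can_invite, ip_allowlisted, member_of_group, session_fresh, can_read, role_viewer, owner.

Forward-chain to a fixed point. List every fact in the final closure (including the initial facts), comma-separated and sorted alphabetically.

admin_console, audit_required, break_glass, can_delete, can_invite, can_read, can_write, device_trusted, elevated, ip_allowlisted, member_of_group, owner, role_admin, role_editor, role_viewer, session_fresh

Round 1: rule 5 [session_fresh ∧ ip_allowlisted ∧ can_invite → role_editor]; rule 8 [role_viewer ∧ can_read → break_glass]. New: role_editor, break_glass.
Round 2: rule 6 [role_editor ∧ admin_console → audit_required]; rule 9 [break_glass → elevated]. New: audit_required, elevated.
Round 3: rule 3 [audit_required → can_write]; rule 10 [audit_required ∧ member_of_group ∧ break_glass → device_trusted]. New: can_write, device_trusted.
Round 4: rule 7 [device_trusted → can_delete]. New: can_delete.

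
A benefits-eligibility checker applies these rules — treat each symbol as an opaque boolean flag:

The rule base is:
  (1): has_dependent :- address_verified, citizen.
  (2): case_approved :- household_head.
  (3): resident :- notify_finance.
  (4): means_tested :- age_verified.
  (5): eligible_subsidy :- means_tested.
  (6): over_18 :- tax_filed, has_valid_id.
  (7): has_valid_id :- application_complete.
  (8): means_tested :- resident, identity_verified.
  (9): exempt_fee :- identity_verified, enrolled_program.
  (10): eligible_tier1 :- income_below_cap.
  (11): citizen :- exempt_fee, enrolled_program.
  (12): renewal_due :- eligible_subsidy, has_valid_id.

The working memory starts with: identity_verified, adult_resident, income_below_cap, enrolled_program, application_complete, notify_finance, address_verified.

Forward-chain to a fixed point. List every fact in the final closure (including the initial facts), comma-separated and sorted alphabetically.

address_verified, adult_resident, application_complete, citizen, eligible_subsidy, eligible_tier1, enrolled_program, exempt_fee, has_dependent, has_valid_id, identity_verified, income_below_cap, means_tested, notify_finance, renewal_due, resident

[1] (3) [resident :- notify_finance.]; (7) [has_valid_id :- application_complete.]; (9) [exempt_fee :- identity_verified, enrolled_program.]; (10) [eligible_tier1 :- income_below_cap.]. ⇒ new: resident, has_valid_id, exempt_fee, eligible_tier1.
[2] (8) [means_tested :- resident, identity_verified.]; (11) [citizen :- exempt_fee, enrolled_program.]. ⇒ new: means_tested, citizen.
[3] (1) [has_dependent :- address_verified, citizen.]; (5) [eligible_subsidy :- means_tested.]. ⇒ new: has_dependent, eligible_subsidy.
[4] (12) [renewal_due :- eligible_subsidy, has_valid_id.]. ⇒ new: renewal_due.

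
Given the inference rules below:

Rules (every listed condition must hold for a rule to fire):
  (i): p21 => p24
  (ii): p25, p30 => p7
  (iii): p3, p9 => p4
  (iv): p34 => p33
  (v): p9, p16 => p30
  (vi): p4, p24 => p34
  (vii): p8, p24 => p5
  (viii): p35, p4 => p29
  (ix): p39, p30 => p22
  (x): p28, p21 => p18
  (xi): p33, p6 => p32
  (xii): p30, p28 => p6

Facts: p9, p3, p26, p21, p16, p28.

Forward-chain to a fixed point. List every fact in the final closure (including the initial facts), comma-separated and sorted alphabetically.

Round 1 — (i), (iii), (v), (x), derive p24, p4, p30, p18.
Round 2 — (vi), (xii), derive p34, p6.
Round 3 — (iv), derive p33.
Round 4 — (xi), derive p32.

p16, p18, p21, p24, p26, p28, p3, p30, p32, p33, p34, p4, p6, p9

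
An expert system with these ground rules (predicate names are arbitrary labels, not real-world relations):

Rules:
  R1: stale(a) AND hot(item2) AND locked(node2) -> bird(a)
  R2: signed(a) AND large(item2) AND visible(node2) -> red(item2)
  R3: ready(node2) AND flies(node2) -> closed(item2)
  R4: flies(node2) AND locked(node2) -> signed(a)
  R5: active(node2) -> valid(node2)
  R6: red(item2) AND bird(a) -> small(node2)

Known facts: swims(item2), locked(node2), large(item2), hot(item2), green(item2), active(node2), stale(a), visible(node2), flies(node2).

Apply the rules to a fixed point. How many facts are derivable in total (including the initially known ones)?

14

Round 1 — R1, R4, R5, derive bird(a), signed(a), valid(node2).
Round 2 — R2, derive red(item2).
Round 3 — R6, derive small(node2).
Closure: {active(node2), bird(a), flies(node2), green(item2), hot(item2), large(item2), locked(node2), red(item2), signed(a), small(node2), stale(a), swims(item2), valid(node2), visible(node2)} — 14 facts.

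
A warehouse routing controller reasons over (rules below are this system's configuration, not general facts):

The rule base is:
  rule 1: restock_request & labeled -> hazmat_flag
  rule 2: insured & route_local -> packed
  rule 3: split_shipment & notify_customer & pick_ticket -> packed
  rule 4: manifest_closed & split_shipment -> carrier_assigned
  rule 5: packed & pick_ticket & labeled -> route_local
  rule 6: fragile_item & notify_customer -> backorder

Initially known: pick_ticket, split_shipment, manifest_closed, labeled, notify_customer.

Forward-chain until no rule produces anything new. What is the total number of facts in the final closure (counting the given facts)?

Round 1: rule 3 [split_shipment & notify_customer & pick_ticket -> packed]; rule 4 [manifest_closed & split_shipment -> carrier_assigned]. Adds packed, carrier_assigned.
Round 2: rule 5 [packed & pick_ticket & labeled -> route_local]. Adds route_local.
Closure: {carrier_assigned, labeled, manifest_closed, notify_customer, packed, pick_ticket, route_local, split_shipment} — 8 facts.

8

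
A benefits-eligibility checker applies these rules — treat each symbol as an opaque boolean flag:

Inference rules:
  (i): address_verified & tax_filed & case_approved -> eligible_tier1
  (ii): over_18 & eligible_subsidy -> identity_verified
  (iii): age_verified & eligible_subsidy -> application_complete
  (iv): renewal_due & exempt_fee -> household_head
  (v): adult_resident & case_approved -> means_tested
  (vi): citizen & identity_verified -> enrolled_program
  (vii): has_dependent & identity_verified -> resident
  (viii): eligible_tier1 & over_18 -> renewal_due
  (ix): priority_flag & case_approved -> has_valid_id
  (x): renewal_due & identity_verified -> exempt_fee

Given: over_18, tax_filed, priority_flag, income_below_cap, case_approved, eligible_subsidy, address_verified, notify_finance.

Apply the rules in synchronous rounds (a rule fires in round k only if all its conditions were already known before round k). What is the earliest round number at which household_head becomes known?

4

Round 1: (i) [address_verified & tax_filed & case_approved -> eligible_tier1]; (ii) [over_18 & eligible_subsidy -> identity_verified]; (ix) [priority_flag & case_approved -> has_valid_id]. New: eligible_tier1, identity_verified, has_valid_id.
Round 2: (viii) [eligible_tier1 & over_18 -> renewal_due]. New: renewal_due.
Round 3: (x) [renewal_due & identity_verified -> exempt_fee]. New: exempt_fee.
Round 4: (iv) [renewal_due & exempt_fee -> household_head]. New: household_head.
household_head first appears in round 4.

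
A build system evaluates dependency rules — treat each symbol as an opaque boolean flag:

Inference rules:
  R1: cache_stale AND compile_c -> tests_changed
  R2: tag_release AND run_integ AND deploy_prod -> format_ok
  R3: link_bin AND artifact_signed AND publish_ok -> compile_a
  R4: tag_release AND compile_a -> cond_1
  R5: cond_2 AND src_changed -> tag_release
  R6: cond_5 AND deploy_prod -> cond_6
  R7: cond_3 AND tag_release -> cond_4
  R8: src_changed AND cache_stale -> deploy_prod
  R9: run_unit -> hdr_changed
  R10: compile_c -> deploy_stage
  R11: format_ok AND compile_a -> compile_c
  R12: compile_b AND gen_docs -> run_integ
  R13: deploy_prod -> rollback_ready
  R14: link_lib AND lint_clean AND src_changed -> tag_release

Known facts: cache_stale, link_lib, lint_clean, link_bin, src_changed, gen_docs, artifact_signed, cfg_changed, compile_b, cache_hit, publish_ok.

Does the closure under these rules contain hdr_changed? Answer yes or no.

no

Round 1: R3 [link_bin AND artifact_signed AND publish_ok -> compile_a]; R8 [src_changed AND cache_stale -> deploy_prod]; R12 [compile_b AND gen_docs -> run_integ]; R14 [link_lib AND lint_clean AND src_changed -> tag_release]. Adds compile_a, deploy_prod, run_integ, tag_release.
Round 2: R2 [tag_release AND run_integ AND deploy_prod -> format_ok]; R4 [tag_release AND compile_a -> cond_1]; R13 [deploy_prod -> rollback_ready]. Adds format_ok, cond_1, rollback_ready.
Round 3: R11 [format_ok AND compile_a -> compile_c]. Adds compile_c.
Round 4: R1 [cache_stale AND compile_c -> tests_changed]; R10 [compile_c -> deploy_stage]. Adds tests_changed, deploy_stage.
Fixed point reached. hdr_changed is concluded only by R9; R9 needs run_unit (never derived).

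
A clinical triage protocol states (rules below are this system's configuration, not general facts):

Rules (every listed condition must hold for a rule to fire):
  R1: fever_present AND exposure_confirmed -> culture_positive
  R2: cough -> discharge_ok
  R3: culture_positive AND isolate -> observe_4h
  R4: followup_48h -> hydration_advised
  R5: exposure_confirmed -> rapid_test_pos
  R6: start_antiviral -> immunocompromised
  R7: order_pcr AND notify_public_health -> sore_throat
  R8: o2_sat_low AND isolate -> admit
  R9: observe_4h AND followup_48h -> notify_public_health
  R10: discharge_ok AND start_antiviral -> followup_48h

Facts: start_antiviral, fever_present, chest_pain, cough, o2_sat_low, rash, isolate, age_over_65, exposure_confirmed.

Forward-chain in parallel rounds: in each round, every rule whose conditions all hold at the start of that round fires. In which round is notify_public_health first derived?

Round 1: R1 [fever_present AND exposure_confirmed -> culture_positive]; R2 [cough -> discharge_ok]; R5 [exposure_confirmed -> rapid_test_pos]; R6 [start_antiviral -> immunocompromised]; R8 [o2_sat_low AND isolate -> admit]. New: culture_positive, discharge_ok, rapid_test_pos, immunocompromised, admit.
Round 2: R3 [culture_positive AND isolate -> observe_4h]; R10 [discharge_ok AND start_antiviral -> followup_48h]. New: observe_4h, followup_48h.
Round 3: R4 [followup_48h -> hydration_advised]; R9 [observe_4h AND followup_48h -> notify_public_health]. New: hydration_advised, notify_public_health.
notify_public_health first appears in round 3.

3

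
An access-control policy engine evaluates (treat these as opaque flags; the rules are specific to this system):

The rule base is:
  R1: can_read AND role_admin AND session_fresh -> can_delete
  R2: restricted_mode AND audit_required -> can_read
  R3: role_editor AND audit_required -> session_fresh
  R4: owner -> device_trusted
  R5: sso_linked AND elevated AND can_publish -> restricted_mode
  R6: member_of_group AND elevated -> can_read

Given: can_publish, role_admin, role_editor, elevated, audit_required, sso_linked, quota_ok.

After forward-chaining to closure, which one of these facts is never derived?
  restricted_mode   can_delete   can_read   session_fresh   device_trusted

[1] R3 [role_editor AND audit_required -> session_fresh]; R5 [sso_linked AND elevated AND can_publish -> restricted_mode]. ⇒ new: session_fresh, restricted_mode.
[2] R2 [restricted_mode AND audit_required -> can_read]. ⇒ new: can_read.
[3] R1 [can_read AND role_admin AND session_fresh -> can_delete]. ⇒ new: can_delete.
Derived: can_delete (round 3), can_read (round 2), session_fresh (round 1), restricted_mode (round 1). device_trusted never appears in any round.

device_trusted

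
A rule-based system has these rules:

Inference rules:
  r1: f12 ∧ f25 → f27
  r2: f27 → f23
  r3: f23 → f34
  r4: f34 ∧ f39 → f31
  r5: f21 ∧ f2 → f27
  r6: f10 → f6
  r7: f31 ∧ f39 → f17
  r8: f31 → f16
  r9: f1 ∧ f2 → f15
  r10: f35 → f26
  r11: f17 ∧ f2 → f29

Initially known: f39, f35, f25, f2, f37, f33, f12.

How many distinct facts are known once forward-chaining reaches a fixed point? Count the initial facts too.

15

Round 1: r1 [f12 ∧ f25 → f27]; r10 [f35 → f26]. Adds f27, f26.
Round 2: r2 [f27 → f23]. Adds f23.
Round 3: r3 [f23 → f34]. Adds f34.
Round 4: r4 [f34 ∧ f39 → f31]. Adds f31.
Round 5: r7 [f31 ∧ f39 → f17]; r8 [f31 → f16]. Adds f17, f16.
Round 6: r11 [f17 ∧ f2 → f29]. Adds f29.
Closure: {f12, f16, f17, f2, f23, f25, f26, f27, f29, f31, f33, f34, f35, f37, f39} — 15 facts.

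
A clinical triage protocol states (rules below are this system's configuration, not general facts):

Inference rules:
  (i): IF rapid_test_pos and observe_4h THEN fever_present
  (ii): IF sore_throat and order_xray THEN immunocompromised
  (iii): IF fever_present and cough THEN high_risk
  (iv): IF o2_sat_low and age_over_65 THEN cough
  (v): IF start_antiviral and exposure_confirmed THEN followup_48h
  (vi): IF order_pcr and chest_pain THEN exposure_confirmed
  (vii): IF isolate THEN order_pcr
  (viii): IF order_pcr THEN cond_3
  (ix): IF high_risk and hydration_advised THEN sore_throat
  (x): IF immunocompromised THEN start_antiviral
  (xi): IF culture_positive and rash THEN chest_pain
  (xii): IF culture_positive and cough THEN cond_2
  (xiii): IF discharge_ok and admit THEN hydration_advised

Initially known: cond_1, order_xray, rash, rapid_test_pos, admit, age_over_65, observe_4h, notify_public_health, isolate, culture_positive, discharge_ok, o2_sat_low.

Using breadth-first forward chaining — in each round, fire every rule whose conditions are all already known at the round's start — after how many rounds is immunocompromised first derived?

4

[1] (i) [IF rapid_test_pos and observe_4h THEN fever_present]; (iv) [IF o2_sat_low and age_over_65 THEN cough]; (vii) [IF isolate THEN order_pcr]; (xi) [IF culture_positive and rash THEN chest_pain]; (xiii) [IF discharge_ok and admit THEN hydration_advised]. ⇒ new: fever_present, cough, order_pcr, chest_pain, hydration_advised.
[2] (iii) [IF fever_present and cough THEN high_risk]; (vi) [IF order_pcr and chest_pain THEN exposure_confirmed]; (viii) [IF order_pcr THEN cond_3]; (xii) [IF culture_positive and cough THEN cond_2]. ⇒ new: high_risk, exposure_confirmed, cond_3, cond_2.
[3] (ix) [IF high_risk and hydration_advised THEN sore_throat]. ⇒ new: sore_throat.
[4] (ii) [IF sore_throat and order_xray THEN immunocompromised]. ⇒ new: immunocompromised.
immunocompromised first appears in round 4.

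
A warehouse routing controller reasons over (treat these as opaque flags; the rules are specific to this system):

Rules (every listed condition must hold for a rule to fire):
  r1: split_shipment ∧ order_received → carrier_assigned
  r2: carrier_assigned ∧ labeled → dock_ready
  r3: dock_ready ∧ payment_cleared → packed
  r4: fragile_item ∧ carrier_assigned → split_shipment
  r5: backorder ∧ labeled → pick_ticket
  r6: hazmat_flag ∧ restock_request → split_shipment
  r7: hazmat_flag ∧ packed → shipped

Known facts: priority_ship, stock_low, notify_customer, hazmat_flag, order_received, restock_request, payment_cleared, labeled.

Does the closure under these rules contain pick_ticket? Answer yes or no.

Round 1 fires r6, giving split_shipment.
Round 2 fires r1, giving carrier_assigned.
Round 3 fires r2, giving dock_ready.
Round 4 fires r3, giving packed.
Round 5 fires r7, giving shipped.
Fixed point reached. pick_ticket is concluded only by r5; r5 needs backorder (never derived).

no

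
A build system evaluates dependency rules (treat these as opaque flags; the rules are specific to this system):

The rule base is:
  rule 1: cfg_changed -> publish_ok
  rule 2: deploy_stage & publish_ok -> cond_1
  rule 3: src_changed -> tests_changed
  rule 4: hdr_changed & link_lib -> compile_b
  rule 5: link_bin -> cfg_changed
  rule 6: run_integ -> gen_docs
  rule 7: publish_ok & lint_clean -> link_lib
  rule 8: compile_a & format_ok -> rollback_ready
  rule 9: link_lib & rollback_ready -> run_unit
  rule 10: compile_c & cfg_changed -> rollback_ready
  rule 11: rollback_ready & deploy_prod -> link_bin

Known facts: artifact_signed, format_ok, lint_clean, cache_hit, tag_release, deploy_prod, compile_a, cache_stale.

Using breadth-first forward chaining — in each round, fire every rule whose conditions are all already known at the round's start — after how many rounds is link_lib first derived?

5

Round 1 fires rule 8, giving rollback_ready.
Round 2 fires rule 11, giving link_bin.
Round 3 fires rule 5, giving cfg_changed.
Round 4 fires rule 1, giving publish_ok.
Round 5 fires rule 7, giving link_lib.
link_lib first appears in round 5.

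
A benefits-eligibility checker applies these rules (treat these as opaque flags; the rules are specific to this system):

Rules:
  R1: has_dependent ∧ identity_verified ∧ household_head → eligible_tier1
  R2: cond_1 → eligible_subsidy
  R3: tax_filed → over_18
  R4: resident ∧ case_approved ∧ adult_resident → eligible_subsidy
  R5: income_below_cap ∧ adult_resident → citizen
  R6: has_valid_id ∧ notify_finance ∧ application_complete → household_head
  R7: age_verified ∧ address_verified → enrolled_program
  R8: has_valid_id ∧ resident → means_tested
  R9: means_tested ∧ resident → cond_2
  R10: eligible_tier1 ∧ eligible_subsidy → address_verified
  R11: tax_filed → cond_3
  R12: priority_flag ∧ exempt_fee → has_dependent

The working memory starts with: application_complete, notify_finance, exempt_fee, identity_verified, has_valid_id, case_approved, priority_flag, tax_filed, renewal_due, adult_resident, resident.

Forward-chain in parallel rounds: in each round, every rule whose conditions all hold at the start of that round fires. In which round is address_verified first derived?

3

Round 1 fires R3, R4, R6, R8, R11, R12, giving over_18, eligible_subsidy, household_head, means_tested, cond_3, has_dependent.
Round 2 fires R1, R9, giving eligible_tier1, cond_2.
Round 3 fires R10, giving address_verified.
address_verified first appears in round 3.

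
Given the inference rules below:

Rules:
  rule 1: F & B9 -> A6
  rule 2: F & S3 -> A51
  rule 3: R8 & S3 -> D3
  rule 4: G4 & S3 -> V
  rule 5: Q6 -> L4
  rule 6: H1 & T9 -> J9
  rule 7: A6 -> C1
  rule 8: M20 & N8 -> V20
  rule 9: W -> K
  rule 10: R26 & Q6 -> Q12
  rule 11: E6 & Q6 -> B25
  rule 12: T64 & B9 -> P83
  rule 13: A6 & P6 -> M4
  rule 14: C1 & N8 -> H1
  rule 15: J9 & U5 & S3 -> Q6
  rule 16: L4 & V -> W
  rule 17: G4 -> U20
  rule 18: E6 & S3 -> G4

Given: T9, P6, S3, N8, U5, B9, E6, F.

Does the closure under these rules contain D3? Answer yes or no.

Round 1 — rule 1, rule 2, rule 18, derive A6, A51, G4.
Round 2 — rule 4, rule 7, rule 13, rule 17, derive V, C1, M4, U20.
Round 3 — rule 14, derive H1.
Round 4 — rule 6, derive J9.
Round 5 — rule 15, derive Q6.
Round 6 — rule 5, rule 11, derive L4, B25.
Round 7 — rule 16, derive W.
Round 8 — rule 9, derive K.
Fixed point reached. D3 is concluded only by rule 3; rule 3 needs R8 (never derived).

no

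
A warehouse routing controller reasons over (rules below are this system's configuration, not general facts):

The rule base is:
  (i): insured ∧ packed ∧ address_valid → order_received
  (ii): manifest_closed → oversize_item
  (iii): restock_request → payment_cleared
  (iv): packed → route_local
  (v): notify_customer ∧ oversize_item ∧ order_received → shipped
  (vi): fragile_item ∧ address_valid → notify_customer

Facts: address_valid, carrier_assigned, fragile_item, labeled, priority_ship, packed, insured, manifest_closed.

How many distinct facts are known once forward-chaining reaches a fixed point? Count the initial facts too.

13

Round 1: (i) [insured ∧ packed ∧ address_valid → order_received]; (ii) [manifest_closed → oversize_item]; (iv) [packed → route_local]; (vi) [fragile_item ∧ address_valid → notify_customer]. New: order_received, oversize_item, route_local, notify_customer.
Round 2: (v) [notify_customer ∧ oversize_item ∧ order_received → shipped]. New: shipped.
Closure: {address_valid, carrier_assigned, fragile_item, insured, labeled, manifest_closed, notify_customer, order_received, oversize_item, packed, priority_ship, route_local, shipped} — 13 facts.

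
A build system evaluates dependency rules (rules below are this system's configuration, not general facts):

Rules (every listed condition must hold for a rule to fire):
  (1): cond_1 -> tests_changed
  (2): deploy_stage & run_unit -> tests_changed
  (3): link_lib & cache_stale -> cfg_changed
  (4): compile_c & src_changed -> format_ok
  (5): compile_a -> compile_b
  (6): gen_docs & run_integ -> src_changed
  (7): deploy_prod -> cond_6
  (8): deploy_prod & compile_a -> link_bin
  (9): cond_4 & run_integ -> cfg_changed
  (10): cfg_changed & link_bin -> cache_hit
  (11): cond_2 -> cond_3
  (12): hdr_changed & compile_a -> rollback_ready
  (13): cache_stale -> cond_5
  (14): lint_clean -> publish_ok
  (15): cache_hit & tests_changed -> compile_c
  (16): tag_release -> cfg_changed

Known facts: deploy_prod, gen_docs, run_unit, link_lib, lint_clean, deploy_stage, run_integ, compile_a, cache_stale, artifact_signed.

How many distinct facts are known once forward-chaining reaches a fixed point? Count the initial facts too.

21

Round 1: (2) [deploy_stage & run_unit -> tests_changed]; (3) [link_lib & cache_stale -> cfg_changed]; (5) [compile_a -> compile_b]; (6) [gen_docs & run_integ -> src_changed]; (7) [deploy_prod -> cond_6]; (8) [deploy_prod & compile_a -> link_bin]; (13) [cache_stale -> cond_5]; (14) [lint_clean -> publish_ok]. New: tests_changed, cfg_changed, compile_b, src_changed, cond_6, link_bin, cond_5, publish_ok.
Round 2: (10) [cfg_changed & link_bin -> cache_hit]. New: cache_hit.
Round 3: (15) [cache_hit & tests_changed -> compile_c]. New: compile_c.
Round 4: (4) [compile_c & src_changed -> format_ok]. New: format_ok.
Closure: {artifact_signed, cache_hit, cache_stale, cfg_changed, compile_a, compile_b, compile_c, cond_5, cond_6, deploy_prod, deploy_stage, format_ok, gen_docs, link_bin, link_lib, lint_clean, publish_ok, run_integ, run_unit, src_changed, tests_changed} — 21 facts.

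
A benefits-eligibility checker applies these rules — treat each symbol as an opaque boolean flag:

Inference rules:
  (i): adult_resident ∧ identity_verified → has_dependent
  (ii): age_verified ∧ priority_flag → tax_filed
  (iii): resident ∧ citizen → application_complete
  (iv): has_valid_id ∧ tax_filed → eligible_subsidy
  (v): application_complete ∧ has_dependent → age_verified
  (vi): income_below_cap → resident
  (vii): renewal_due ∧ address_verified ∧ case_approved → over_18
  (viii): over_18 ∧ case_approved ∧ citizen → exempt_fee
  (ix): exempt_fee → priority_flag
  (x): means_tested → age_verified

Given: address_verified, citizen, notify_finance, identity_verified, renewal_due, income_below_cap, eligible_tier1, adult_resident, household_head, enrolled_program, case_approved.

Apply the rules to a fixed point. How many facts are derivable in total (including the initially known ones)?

19

Round 1: (i) [adult_resident ∧ identity_verified → has_dependent]; (vi) [income_below_cap → resident]; (vii) [renewal_due ∧ address_verified ∧ case_approved → over_18]. New: has_dependent, resident, over_18.
Round 2: (iii) [resident ∧ citizen → application_complete]; (viii) [over_18 ∧ case_approved ∧ citizen → exempt_fee]. New: application_complete, exempt_fee.
Round 3: (v) [application_complete ∧ has_dependent → age_verified]; (ix) [exempt_fee → priority_flag]. New: age_verified, priority_flag.
Round 4: (ii) [age_verified ∧ priority_flag → tax_filed]. New: tax_filed.
Closure: {address_verified, adult_resident, age_verified, application_complete, case_approved, citizen, eligible_tier1, enrolled_program, exempt_fee, has_dependent, household_head, identity_verified, income_below_cap, notify_finance, over_18, priority_flag, renewal_due, resident, tax_filed} — 19 facts.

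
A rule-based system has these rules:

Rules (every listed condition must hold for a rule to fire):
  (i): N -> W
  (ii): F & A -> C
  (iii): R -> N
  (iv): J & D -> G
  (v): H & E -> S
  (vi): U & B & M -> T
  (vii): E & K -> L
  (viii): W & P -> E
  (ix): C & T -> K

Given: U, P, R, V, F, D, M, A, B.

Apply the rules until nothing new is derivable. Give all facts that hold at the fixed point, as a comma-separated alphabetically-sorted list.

Round 1 fires (ii), (iii), (vi), giving C, N, T.
Round 2 fires (i), (ix), giving W, K.
Round 3 fires (viii), giving E.
Round 4 fires (vii), giving L.

A, B, C, D, E, F, K, L, M, N, P, R, T, U, V, W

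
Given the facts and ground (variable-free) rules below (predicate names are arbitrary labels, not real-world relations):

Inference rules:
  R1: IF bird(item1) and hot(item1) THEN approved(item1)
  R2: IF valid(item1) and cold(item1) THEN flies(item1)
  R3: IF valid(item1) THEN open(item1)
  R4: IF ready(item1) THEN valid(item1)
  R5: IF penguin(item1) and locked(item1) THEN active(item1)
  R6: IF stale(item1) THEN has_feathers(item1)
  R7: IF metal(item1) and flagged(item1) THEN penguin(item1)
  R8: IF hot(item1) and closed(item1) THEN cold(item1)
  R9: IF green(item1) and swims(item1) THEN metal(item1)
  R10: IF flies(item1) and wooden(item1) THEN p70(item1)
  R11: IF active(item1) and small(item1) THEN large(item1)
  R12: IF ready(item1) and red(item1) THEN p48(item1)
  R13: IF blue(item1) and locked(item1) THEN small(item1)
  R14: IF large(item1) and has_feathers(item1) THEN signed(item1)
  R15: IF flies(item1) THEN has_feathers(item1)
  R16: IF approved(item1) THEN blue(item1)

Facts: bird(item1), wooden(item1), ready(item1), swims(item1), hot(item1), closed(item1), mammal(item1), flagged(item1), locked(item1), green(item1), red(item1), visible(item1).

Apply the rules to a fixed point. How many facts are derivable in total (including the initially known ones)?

Round 1 fires R1, R4, R8, R9, R12, giving approved(item1), valid(item1), cold(item1), metal(item1), p48(item1).
Round 2 fires R2, R3, R7, R16, giving flies(item1), open(item1), penguin(item1), blue(item1).
Round 3 fires R5, R10, R13, R15, giving active(item1), p70(item1), small(item1), has_feathers(item1).
Round 4 fires R11, giving large(item1).
Round 5 fires R14, giving signed(item1).
Closure: {active(item1), approved(item1), bird(item1), blue(item1), closed(item1), cold(item1), flagged(item1), flies(item1), green(item1), has_feathers(item1), hot(item1), large(item1), locked(item1), mammal(item1), metal(item1), open(item1), p48(item1), p70(item1), penguin(item1), ready(item1), red(item1), signed(item1), small(item1), swims(item1), valid(item1), visible(item1), wooden(item1)} — 27 facts.

27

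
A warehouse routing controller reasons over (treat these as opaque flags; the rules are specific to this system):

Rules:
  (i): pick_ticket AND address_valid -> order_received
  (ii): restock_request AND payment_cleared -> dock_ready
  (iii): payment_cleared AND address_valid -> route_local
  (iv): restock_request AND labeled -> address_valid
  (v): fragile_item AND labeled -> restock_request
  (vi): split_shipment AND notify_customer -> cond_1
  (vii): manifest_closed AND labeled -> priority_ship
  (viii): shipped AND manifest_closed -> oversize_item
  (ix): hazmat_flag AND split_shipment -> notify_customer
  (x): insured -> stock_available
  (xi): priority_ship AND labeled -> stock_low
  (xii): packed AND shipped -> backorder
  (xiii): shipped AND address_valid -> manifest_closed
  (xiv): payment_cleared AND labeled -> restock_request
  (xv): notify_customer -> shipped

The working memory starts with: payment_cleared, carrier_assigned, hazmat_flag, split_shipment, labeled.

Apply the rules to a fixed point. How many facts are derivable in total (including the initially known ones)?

Round 1: (ix) [hazmat_flag AND split_shipment -> notify_customer]; (xiv) [payment_cleared AND labeled -> restock_request]. New: notify_customer, restock_request.
Round 2: (ii) [restock_request AND payment_cleared -> dock_ready]; (iv) [restock_request AND labeled -> address_valid]; (vi) [split_shipment AND notify_customer -> cond_1]; (xv) [notify_customer -> shipped]. New: dock_ready, address_valid, cond_1, shipped.
Round 3: (iii) [payment_cleared AND address_valid -> route_local]; (xiii) [shipped AND address_valid -> manifest_closed]. New: route_local, manifest_closed.
Round 4: (vii) [manifest_closed AND labeled -> priority_ship]; (viii) [shipped AND manifest_closed -> oversize_item]. New: priority_ship, oversize_item.
Round 5: (xi) [priority_ship AND labeled -> stock_low]. New: stock_low.
Closure: {address_valid, carrier_assigned, cond_1, dock_ready, hazmat_flag, labeled, manifest_closed, notify_customer, oversize_item, payment_cleared, priority_ship, restock_request, route_local, shipped, split_shipment, stock_low} — 16 facts.

16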